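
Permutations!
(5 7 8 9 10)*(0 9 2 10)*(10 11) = [9, 1, 11, 3, 4, 7, 6, 8, 2, 0, 5, 10] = (0 9)(2 11 10 5 7 8)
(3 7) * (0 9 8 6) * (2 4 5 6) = (0 9 8 2 4 5 6)(3 7) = [9, 1, 4, 7, 5, 6, 0, 3, 2, 8]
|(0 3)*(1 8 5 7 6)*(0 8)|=7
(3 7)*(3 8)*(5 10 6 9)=(3 7 8)(5 10 6 9)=[0, 1, 2, 7, 4, 10, 9, 8, 3, 5, 6]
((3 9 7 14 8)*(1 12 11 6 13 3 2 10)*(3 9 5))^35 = (1 11 13 7 8 10 12 6 9 14 2)(3 5)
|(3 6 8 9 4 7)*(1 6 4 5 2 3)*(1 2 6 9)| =20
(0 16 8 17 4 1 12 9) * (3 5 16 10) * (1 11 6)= (0 10 3 5 16 8 17 4 11 6 1 12 9)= [10, 12, 2, 5, 11, 16, 1, 7, 17, 0, 3, 6, 9, 13, 14, 15, 8, 4]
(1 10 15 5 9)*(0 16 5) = (0 16 5 9 1 10 15) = [16, 10, 2, 3, 4, 9, 6, 7, 8, 1, 15, 11, 12, 13, 14, 0, 5]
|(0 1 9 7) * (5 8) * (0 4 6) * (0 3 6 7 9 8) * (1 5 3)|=|(9)(0 5)(1 8 3 6)(4 7)|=4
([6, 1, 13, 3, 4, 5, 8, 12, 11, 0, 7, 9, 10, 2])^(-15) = [0, 1, 13, 3, 4, 5, 6, 7, 8, 9, 10, 11, 12, 2]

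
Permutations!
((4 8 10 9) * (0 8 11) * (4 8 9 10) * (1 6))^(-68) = (0 8 11 9 4)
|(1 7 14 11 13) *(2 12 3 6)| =20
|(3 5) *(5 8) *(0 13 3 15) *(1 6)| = 6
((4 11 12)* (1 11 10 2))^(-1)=(1 2 10 4 12 11)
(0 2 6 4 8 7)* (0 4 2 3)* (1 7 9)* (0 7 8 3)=(1 8 9)(2 6)(3 7 4)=[0, 8, 6, 7, 3, 5, 2, 4, 9, 1]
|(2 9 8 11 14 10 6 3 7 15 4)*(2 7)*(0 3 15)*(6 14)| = 10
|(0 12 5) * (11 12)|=|(0 11 12 5)|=4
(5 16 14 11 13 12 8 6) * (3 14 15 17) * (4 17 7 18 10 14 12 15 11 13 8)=(3 12 4 17)(5 16 11 8 6)(7 18 10 14 13 15)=[0, 1, 2, 12, 17, 16, 5, 18, 6, 9, 14, 8, 4, 15, 13, 7, 11, 3, 10]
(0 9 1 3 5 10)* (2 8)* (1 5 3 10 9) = (0 1 10)(2 8)(5 9) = [1, 10, 8, 3, 4, 9, 6, 7, 2, 5, 0]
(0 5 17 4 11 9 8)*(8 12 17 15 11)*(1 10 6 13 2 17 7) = (0 5 15 11 9 12 7 1 10 6 13 2 17 4 8) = [5, 10, 17, 3, 8, 15, 13, 1, 0, 12, 6, 9, 7, 2, 14, 11, 16, 4]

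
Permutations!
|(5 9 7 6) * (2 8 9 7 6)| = |(2 8 9 6 5 7)| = 6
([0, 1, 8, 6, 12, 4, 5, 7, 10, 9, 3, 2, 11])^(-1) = (2 11 12 4 5 6 3 10 8)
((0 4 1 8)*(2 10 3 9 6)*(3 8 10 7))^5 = ((0 4 1 10 8)(2 7 3 9 6))^5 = (10)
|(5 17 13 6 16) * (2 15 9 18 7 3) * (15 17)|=|(2 17 13 6 16 5 15 9 18 7 3)|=11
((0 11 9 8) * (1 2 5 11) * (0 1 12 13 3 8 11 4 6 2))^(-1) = ((0 12 13 3 8 1)(2 5 4 6)(9 11))^(-1) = (0 1 8 3 13 12)(2 6 4 5)(9 11)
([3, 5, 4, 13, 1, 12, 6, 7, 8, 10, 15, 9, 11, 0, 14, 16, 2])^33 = [0, 11, 5, 3, 12, 9, 6, 7, 8, 16, 2, 15, 10, 13, 14, 4, 1]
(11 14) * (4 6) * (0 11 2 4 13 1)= [11, 0, 4, 3, 6, 5, 13, 7, 8, 9, 10, 14, 12, 1, 2]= (0 11 14 2 4 6 13 1)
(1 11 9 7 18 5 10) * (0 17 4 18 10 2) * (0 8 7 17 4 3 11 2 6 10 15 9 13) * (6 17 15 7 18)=(0 4 6 10 1 2 8 18 5 17 3 11 13)(9 15)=[4, 2, 8, 11, 6, 17, 10, 7, 18, 15, 1, 13, 12, 0, 14, 9, 16, 3, 5]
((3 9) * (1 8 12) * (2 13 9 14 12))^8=(14)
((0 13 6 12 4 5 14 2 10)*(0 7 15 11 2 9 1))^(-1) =((0 13 6 12 4 5 14 9 1)(2 10 7 15 11))^(-1) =(0 1 9 14 5 4 12 6 13)(2 11 15 7 10)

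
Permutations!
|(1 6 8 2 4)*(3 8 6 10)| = 6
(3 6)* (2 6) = (2 6 3) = [0, 1, 6, 2, 4, 5, 3]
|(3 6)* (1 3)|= 3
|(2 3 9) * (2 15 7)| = |(2 3 9 15 7)| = 5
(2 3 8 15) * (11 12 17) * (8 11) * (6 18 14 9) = [0, 1, 3, 11, 4, 5, 18, 7, 15, 6, 10, 12, 17, 13, 9, 2, 16, 8, 14] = (2 3 11 12 17 8 15)(6 18 14 9)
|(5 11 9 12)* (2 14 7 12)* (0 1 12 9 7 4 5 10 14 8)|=12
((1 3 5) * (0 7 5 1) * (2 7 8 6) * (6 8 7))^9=((8)(0 7 5)(1 3)(2 6))^9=(8)(1 3)(2 6)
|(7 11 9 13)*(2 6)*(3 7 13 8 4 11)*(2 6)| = |(13)(3 7)(4 11 9 8)| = 4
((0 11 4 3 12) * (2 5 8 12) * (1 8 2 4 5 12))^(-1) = (0 12 2 5 11)(1 8)(3 4)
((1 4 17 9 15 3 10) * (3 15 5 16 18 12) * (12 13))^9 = (1 3 13 16 9 4 10 12 18 5 17)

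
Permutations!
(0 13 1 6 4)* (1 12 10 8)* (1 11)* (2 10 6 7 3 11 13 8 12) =(0 8 13 2 10 12 6 4)(1 7 3 11) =[8, 7, 10, 11, 0, 5, 4, 3, 13, 9, 12, 1, 6, 2]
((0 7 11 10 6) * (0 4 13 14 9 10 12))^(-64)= ((0 7 11 12)(4 13 14 9 10 6))^(-64)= (4 14 10)(6 13 9)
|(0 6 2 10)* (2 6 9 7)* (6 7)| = |(0 9 6 7 2 10)| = 6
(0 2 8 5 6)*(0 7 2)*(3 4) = (2 8 5 6 7)(3 4) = [0, 1, 8, 4, 3, 6, 7, 2, 5]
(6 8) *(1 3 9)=(1 3 9)(6 8)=[0, 3, 2, 9, 4, 5, 8, 7, 6, 1]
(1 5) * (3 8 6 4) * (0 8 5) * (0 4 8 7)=(0 7)(1 4 3 5)(6 8)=[7, 4, 2, 5, 3, 1, 8, 0, 6]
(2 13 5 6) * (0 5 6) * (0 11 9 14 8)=[5, 1, 13, 3, 4, 11, 2, 7, 0, 14, 10, 9, 12, 6, 8]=(0 5 11 9 14 8)(2 13 6)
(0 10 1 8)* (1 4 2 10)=(0 1 8)(2 10 4)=[1, 8, 10, 3, 2, 5, 6, 7, 0, 9, 4]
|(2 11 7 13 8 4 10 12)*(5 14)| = |(2 11 7 13 8 4 10 12)(5 14)| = 8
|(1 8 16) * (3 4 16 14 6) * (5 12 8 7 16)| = |(1 7 16)(3 4 5 12 8 14 6)| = 21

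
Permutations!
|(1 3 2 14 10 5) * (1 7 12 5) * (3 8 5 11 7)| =|(1 8 5 3 2 14 10)(7 12 11)| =21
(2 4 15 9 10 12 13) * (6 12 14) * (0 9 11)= [9, 1, 4, 3, 15, 5, 12, 7, 8, 10, 14, 0, 13, 2, 6, 11]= (0 9 10 14 6 12 13 2 4 15 11)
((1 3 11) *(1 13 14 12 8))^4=(1 14 3 12 11 8 13)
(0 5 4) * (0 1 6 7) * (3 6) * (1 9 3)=(0 5 4 9 3 6 7)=[5, 1, 2, 6, 9, 4, 7, 0, 8, 3]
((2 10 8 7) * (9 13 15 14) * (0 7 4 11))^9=(0 2 8 11 7 10 4)(9 13 15 14)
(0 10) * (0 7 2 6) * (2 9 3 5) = (0 10 7 9 3 5 2 6) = [10, 1, 6, 5, 4, 2, 0, 9, 8, 3, 7]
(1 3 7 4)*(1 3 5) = (1 5)(3 7 4) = [0, 5, 2, 7, 3, 1, 6, 4]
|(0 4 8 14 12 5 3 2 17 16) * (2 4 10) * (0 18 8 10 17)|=12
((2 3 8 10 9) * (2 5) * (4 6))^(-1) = ((2 3 8 10 9 5)(4 6))^(-1) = (2 5 9 10 8 3)(4 6)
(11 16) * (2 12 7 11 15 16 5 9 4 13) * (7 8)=(2 12 8 7 11 5 9 4 13)(15 16)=[0, 1, 12, 3, 13, 9, 6, 11, 7, 4, 10, 5, 8, 2, 14, 16, 15]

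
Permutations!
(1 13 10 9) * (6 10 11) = (1 13 11 6 10 9) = [0, 13, 2, 3, 4, 5, 10, 7, 8, 1, 9, 6, 12, 11]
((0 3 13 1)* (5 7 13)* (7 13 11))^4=((0 3 5 13 1)(7 11))^4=(0 1 13 5 3)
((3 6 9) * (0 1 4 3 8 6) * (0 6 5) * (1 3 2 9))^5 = (0 2 3 9 6 8 1 5 4)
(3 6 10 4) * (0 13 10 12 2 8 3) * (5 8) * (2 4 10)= (0 13 2 5 8 3 6 12 4)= [13, 1, 5, 6, 0, 8, 12, 7, 3, 9, 10, 11, 4, 2]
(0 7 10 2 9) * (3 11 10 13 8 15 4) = (0 7 13 8 15 4 3 11 10 2 9) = [7, 1, 9, 11, 3, 5, 6, 13, 15, 0, 2, 10, 12, 8, 14, 4]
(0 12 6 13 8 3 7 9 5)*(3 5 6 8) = (0 12 8 5)(3 7 9 6 13) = [12, 1, 2, 7, 4, 0, 13, 9, 5, 6, 10, 11, 8, 3]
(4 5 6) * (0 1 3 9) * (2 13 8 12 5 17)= (0 1 3 9)(2 13 8 12 5 6 4 17)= [1, 3, 13, 9, 17, 6, 4, 7, 12, 0, 10, 11, 5, 8, 14, 15, 16, 2]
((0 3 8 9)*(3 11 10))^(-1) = ((0 11 10 3 8 9))^(-1) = (0 9 8 3 10 11)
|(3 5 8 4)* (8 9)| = |(3 5 9 8 4)| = 5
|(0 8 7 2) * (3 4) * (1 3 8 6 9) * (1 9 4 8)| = |(9)(0 6 4 1 3 8 7 2)| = 8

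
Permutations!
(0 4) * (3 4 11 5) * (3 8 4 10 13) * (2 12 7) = (0 11 5 8 4)(2 12 7)(3 10 13) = [11, 1, 12, 10, 0, 8, 6, 2, 4, 9, 13, 5, 7, 3]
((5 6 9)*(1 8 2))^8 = ((1 8 2)(5 6 9))^8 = (1 2 8)(5 9 6)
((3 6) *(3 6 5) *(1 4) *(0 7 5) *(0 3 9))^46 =(0 5)(7 9)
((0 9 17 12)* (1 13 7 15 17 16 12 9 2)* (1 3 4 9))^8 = ((0 2 3 4 9 16 12)(1 13 7 15 17))^8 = (0 2 3 4 9 16 12)(1 15 13 17 7)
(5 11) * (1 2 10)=(1 2 10)(5 11)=[0, 2, 10, 3, 4, 11, 6, 7, 8, 9, 1, 5]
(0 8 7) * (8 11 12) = (0 11 12 8 7) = [11, 1, 2, 3, 4, 5, 6, 0, 7, 9, 10, 12, 8]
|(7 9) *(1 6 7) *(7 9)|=3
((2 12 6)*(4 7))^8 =((2 12 6)(4 7))^8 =(2 6 12)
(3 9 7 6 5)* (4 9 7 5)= (3 7 6 4 9 5)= [0, 1, 2, 7, 9, 3, 4, 6, 8, 5]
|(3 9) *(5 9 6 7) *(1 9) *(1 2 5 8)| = |(1 9 3 6 7 8)(2 5)| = 6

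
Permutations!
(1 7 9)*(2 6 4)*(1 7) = (2 6 4)(7 9) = [0, 1, 6, 3, 2, 5, 4, 9, 8, 7]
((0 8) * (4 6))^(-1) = ((0 8)(4 6))^(-1) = (0 8)(4 6)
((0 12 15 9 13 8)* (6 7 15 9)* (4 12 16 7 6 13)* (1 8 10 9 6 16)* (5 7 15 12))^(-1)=((0 1 8)(4 5 7 12 6 16 15 13 10 9))^(-1)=(0 8 1)(4 9 10 13 15 16 6 12 7 5)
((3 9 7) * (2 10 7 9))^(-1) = (2 3 7 10)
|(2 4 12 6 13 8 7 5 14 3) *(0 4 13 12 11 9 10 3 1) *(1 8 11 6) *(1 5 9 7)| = 56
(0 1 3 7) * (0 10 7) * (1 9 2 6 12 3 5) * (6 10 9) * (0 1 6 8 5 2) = (0 8 5 6 12 3 1 2 10 7 9) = [8, 2, 10, 1, 4, 6, 12, 9, 5, 0, 7, 11, 3]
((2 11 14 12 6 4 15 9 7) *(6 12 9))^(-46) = (2 7 9 14 11)(4 6 15)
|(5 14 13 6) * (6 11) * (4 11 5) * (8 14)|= |(4 11 6)(5 8 14 13)|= 12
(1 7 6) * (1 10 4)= (1 7 6 10 4)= [0, 7, 2, 3, 1, 5, 10, 6, 8, 9, 4]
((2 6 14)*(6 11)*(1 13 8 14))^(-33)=((1 13 8 14 2 11 6))^(-33)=(1 8 2 6 13 14 11)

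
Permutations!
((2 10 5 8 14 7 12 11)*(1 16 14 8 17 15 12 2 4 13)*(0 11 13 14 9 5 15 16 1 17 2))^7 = ((0 11 4 14 7)(2 10 15 12 13 17 16 9 5))^7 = (0 4 7 11 14)(2 9 17 12 10 5 16 13 15)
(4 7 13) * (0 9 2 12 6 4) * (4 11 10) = (0 9 2 12 6 11 10 4 7 13) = [9, 1, 12, 3, 7, 5, 11, 13, 8, 2, 4, 10, 6, 0]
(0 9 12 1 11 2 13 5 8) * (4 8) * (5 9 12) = (0 12 1 11 2 13 9 5 4 8) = [12, 11, 13, 3, 8, 4, 6, 7, 0, 5, 10, 2, 1, 9]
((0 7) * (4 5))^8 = (7) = ((0 7)(4 5))^8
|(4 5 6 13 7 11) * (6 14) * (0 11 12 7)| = 14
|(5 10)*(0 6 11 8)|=4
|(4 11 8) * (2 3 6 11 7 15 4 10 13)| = 21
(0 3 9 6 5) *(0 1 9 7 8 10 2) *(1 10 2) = (0 3 7 8 2)(1 9 6 5 10) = [3, 9, 0, 7, 4, 10, 5, 8, 2, 6, 1]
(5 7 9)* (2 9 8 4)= (2 9 5 7 8 4)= [0, 1, 9, 3, 2, 7, 6, 8, 4, 5]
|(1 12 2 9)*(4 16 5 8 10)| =|(1 12 2 9)(4 16 5 8 10)| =20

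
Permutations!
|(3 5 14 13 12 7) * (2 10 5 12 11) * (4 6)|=|(2 10 5 14 13 11)(3 12 7)(4 6)|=6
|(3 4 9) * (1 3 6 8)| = 6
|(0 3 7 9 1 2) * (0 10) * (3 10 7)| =|(0 10)(1 2 7 9)| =4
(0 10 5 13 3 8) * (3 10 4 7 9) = (0 4 7 9 3 8)(5 13 10) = [4, 1, 2, 8, 7, 13, 6, 9, 0, 3, 5, 11, 12, 10]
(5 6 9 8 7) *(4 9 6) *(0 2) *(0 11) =(0 2 11)(4 9 8 7 5) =[2, 1, 11, 3, 9, 4, 6, 5, 7, 8, 10, 0]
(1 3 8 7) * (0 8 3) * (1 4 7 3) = (0 8 3 1)(4 7) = [8, 0, 2, 1, 7, 5, 6, 4, 3]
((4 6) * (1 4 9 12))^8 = ((1 4 6 9 12))^8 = (1 9 4 12 6)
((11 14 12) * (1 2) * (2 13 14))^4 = ((1 13 14 12 11 2))^4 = (1 11 14)(2 12 13)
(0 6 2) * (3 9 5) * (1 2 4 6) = [1, 2, 0, 9, 6, 3, 4, 7, 8, 5] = (0 1 2)(3 9 5)(4 6)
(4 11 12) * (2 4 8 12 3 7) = [0, 1, 4, 7, 11, 5, 6, 2, 12, 9, 10, 3, 8] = (2 4 11 3 7)(8 12)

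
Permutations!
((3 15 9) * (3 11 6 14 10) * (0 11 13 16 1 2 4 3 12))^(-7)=(0 12 10 14 6 11)(1 2 4 3 15 9 13 16)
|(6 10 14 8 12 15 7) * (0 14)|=8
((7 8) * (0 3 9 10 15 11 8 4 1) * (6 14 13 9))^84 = (0 10 1 9 4 13 7 14 8 6 11 3 15)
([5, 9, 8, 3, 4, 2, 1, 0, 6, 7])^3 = [8, 0, 1, 3, 4, 6, 7, 2, 9, 5]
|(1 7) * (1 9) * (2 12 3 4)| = |(1 7 9)(2 12 3 4)| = 12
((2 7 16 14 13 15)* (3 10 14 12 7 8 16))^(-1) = ((2 8 16 12 7 3 10 14 13 15))^(-1) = (2 15 13 14 10 3 7 12 16 8)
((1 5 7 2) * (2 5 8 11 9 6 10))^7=(11)(5 7)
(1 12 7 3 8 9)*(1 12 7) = [0, 7, 2, 8, 4, 5, 6, 3, 9, 12, 10, 11, 1] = (1 7 3 8 9 12)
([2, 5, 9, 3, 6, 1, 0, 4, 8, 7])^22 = [4, 1, 6, 3, 9, 5, 7, 2, 8, 0]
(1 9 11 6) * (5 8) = [0, 9, 2, 3, 4, 8, 1, 7, 5, 11, 10, 6] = (1 9 11 6)(5 8)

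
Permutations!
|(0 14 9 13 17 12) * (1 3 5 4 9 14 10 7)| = 11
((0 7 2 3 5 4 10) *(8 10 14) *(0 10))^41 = (0 7 2 3 5 4 14 8)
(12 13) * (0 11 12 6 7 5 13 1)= (0 11 12 1)(5 13 6 7)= [11, 0, 2, 3, 4, 13, 7, 5, 8, 9, 10, 12, 1, 6]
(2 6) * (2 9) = (2 6 9) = [0, 1, 6, 3, 4, 5, 9, 7, 8, 2]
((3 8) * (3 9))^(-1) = ((3 8 9))^(-1) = (3 9 8)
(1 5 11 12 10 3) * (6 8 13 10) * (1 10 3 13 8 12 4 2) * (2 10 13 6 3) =[0, 5, 1, 13, 10, 11, 12, 7, 8, 9, 6, 4, 3, 2] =(1 5 11 4 10 6 12 3 13 2)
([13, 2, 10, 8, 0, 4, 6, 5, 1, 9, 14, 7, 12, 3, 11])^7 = [14, 4, 0, 7, 10, 2, 6, 1, 5, 9, 13, 8, 12, 11, 3]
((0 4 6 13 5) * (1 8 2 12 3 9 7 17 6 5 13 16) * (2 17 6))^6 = (1 9 17 6 12)(2 16 3 8 7)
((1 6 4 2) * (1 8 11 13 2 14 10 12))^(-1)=(1 12 10 14 4 6)(2 13 11 8)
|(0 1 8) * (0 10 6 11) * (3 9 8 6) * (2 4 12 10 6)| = |(0 1 2 4 12 10 3 9 8 6 11)| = 11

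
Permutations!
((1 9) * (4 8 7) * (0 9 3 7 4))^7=((0 9 1 3 7)(4 8))^7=(0 1 7 9 3)(4 8)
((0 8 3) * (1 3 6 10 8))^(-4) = (0 3 1)(6 8 10)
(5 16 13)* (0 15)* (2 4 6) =(0 15)(2 4 6)(5 16 13) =[15, 1, 4, 3, 6, 16, 2, 7, 8, 9, 10, 11, 12, 5, 14, 0, 13]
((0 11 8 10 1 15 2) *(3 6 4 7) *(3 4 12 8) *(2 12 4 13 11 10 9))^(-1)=(0 2 9 8 12 15 1 10)(3 11 13 7 4 6)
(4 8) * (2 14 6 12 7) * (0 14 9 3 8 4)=(0 14 6 12 7 2 9 3 8)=[14, 1, 9, 8, 4, 5, 12, 2, 0, 3, 10, 11, 7, 13, 6]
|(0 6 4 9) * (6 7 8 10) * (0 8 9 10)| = |(0 7 9 8)(4 10 6)| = 12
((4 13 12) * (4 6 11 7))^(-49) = (4 7 11 6 12 13)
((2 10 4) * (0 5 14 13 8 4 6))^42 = ((0 5 14 13 8 4 2 10 6))^42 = (0 2 13)(4 14 6)(5 10 8)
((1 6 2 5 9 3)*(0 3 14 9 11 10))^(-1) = (0 10 11 5 2 6 1 3)(9 14)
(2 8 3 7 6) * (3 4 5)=(2 8 4 5 3 7 6)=[0, 1, 8, 7, 5, 3, 2, 6, 4]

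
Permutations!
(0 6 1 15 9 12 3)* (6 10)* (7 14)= (0 10 6 1 15 9 12 3)(7 14)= [10, 15, 2, 0, 4, 5, 1, 14, 8, 12, 6, 11, 3, 13, 7, 9]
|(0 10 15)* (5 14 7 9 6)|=15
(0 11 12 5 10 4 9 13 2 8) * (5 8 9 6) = (0 11 12 8)(2 9 13)(4 6 5 10) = [11, 1, 9, 3, 6, 10, 5, 7, 0, 13, 4, 12, 8, 2]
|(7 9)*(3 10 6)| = |(3 10 6)(7 9)| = 6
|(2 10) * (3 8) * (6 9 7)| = |(2 10)(3 8)(6 9 7)| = 6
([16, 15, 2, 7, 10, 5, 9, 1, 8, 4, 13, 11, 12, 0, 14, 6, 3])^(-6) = (0 15 13 1 10 7 4 3 9 16 6)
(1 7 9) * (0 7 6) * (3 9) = [7, 6, 2, 9, 4, 5, 0, 3, 8, 1] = (0 7 3 9 1 6)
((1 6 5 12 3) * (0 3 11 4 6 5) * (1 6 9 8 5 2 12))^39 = (1 5 8 9 4 11 12 2)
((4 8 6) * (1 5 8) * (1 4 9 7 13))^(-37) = ((1 5 8 6 9 7 13))^(-37) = (1 7 6 5 13 9 8)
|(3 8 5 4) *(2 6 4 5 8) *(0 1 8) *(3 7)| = |(0 1 8)(2 6 4 7 3)| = 15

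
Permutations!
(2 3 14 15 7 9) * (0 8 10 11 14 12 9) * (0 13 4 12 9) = (0 8 10 11 14 15 7 13 4 12)(2 3 9) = [8, 1, 3, 9, 12, 5, 6, 13, 10, 2, 11, 14, 0, 4, 15, 7]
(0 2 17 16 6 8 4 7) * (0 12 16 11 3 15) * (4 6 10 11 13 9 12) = (0 2 17 13 9 12 16 10 11 3 15)(4 7)(6 8) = [2, 1, 17, 15, 7, 5, 8, 4, 6, 12, 11, 3, 16, 9, 14, 0, 10, 13]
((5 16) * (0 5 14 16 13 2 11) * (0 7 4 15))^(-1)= (0 15 4 7 11 2 13 5)(14 16)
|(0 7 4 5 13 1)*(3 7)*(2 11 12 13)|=|(0 3 7 4 5 2 11 12 13 1)|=10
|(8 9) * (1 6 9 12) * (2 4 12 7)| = 8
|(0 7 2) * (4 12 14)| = |(0 7 2)(4 12 14)| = 3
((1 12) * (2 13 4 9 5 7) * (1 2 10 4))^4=((1 12 2 13)(4 9 5 7 10))^4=(13)(4 10 7 5 9)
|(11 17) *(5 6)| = |(5 6)(11 17)| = 2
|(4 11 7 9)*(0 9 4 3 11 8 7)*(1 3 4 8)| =|(0 9 4 1 3 11)(7 8)| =6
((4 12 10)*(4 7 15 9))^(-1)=((4 12 10 7 15 9))^(-1)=(4 9 15 7 10 12)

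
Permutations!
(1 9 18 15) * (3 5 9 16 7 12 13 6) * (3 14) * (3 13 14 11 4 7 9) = (1 16 9 18 15)(3 5)(4 7 12 14 13 6 11) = [0, 16, 2, 5, 7, 3, 11, 12, 8, 18, 10, 4, 14, 6, 13, 1, 9, 17, 15]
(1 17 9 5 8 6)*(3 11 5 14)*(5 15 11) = (1 17 9 14 3 5 8 6)(11 15) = [0, 17, 2, 5, 4, 8, 1, 7, 6, 14, 10, 15, 12, 13, 3, 11, 16, 9]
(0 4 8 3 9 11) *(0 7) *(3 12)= (0 4 8 12 3 9 11 7)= [4, 1, 2, 9, 8, 5, 6, 0, 12, 11, 10, 7, 3]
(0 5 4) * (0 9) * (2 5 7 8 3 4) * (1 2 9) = (0 7 8 3 4 1 2 5 9) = [7, 2, 5, 4, 1, 9, 6, 8, 3, 0]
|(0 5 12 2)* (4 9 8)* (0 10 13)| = |(0 5 12 2 10 13)(4 9 8)| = 6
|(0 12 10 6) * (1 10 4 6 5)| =|(0 12 4 6)(1 10 5)| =12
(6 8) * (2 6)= (2 6 8)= [0, 1, 6, 3, 4, 5, 8, 7, 2]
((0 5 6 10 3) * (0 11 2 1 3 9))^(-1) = ((0 5 6 10 9)(1 3 11 2))^(-1) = (0 9 10 6 5)(1 2 11 3)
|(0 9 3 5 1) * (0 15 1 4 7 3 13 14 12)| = |(0 9 13 14 12)(1 15)(3 5 4 7)| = 20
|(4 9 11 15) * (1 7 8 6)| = 4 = |(1 7 8 6)(4 9 11 15)|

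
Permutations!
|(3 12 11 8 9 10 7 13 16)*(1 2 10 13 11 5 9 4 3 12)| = |(1 2 10 7 11 8 4 3)(5 9 13 16 12)| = 40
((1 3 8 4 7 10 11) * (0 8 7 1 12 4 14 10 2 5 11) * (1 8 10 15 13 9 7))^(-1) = (0 10)(1 3)(2 7 9 13 15 14 8 4 12 11 5)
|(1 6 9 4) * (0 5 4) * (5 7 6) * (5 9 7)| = 10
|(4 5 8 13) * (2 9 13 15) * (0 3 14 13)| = 10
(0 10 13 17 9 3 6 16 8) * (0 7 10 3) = (0 3 6 16 8 7 10 13 17 9) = [3, 1, 2, 6, 4, 5, 16, 10, 7, 0, 13, 11, 12, 17, 14, 15, 8, 9]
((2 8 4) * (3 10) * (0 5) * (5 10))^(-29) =(0 5 3 10)(2 8 4)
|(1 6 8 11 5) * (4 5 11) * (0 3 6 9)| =|(11)(0 3 6 8 4 5 1 9)| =8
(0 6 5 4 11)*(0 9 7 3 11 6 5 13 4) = (0 5)(3 11 9 7)(4 6 13) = [5, 1, 2, 11, 6, 0, 13, 3, 8, 7, 10, 9, 12, 4]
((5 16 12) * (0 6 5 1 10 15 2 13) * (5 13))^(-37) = (0 13 6)(1 16 2 10 12 5 15)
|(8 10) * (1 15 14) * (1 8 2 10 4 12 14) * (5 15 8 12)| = |(1 8 4 5 15)(2 10)(12 14)| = 10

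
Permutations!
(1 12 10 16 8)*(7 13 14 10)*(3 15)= (1 12 7 13 14 10 16 8)(3 15)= [0, 12, 2, 15, 4, 5, 6, 13, 1, 9, 16, 11, 7, 14, 10, 3, 8]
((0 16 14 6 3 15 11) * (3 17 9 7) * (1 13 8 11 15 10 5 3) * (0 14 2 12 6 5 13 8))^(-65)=(0 13 10 3 5 14 11 8 1 7 9 17 6 12 2 16)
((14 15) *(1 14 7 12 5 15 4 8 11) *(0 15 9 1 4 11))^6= ((0 15 7 12 5 9 1 14 11 4 8))^6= (0 1 15 14 7 11 12 4 5 8 9)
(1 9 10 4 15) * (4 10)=[0, 9, 2, 3, 15, 5, 6, 7, 8, 4, 10, 11, 12, 13, 14, 1]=(1 9 4 15)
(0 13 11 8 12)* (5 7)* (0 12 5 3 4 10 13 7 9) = (0 7 3 4 10 13 11 8 5 9) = [7, 1, 2, 4, 10, 9, 6, 3, 5, 0, 13, 8, 12, 11]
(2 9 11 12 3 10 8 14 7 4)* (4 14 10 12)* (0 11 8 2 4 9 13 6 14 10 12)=(0 11 9 8 12 3)(2 13 6 14 7 10)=[11, 1, 13, 0, 4, 5, 14, 10, 12, 8, 2, 9, 3, 6, 7]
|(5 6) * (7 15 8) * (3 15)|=|(3 15 8 7)(5 6)|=4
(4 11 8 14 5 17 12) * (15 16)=(4 11 8 14 5 17 12)(15 16)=[0, 1, 2, 3, 11, 17, 6, 7, 14, 9, 10, 8, 4, 13, 5, 16, 15, 12]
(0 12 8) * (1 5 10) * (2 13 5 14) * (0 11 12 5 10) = (0 5)(1 14 2 13 10)(8 11 12) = [5, 14, 13, 3, 4, 0, 6, 7, 11, 9, 1, 12, 8, 10, 2]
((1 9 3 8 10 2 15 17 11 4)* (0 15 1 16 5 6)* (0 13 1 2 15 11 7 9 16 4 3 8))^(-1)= ((0 11 3)(1 16 5 6 13)(7 9 8 10 15 17))^(-1)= (0 3 11)(1 13 6 5 16)(7 17 15 10 8 9)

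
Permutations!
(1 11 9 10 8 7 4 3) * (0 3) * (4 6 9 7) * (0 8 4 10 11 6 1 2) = [3, 6, 0, 2, 8, 5, 9, 1, 10, 11, 4, 7] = (0 3 2)(1 6 9 11 7)(4 8 10)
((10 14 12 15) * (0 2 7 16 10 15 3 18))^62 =((0 2 7 16 10 14 12 3 18))^62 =(0 18 3 12 14 10 16 7 2)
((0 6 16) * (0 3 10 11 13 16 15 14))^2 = (0 15)(3 11 16 10 13)(6 14)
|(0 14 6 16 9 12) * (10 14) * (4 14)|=8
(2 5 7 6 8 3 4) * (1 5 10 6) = (1 5 7)(2 10 6 8 3 4) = [0, 5, 10, 4, 2, 7, 8, 1, 3, 9, 6]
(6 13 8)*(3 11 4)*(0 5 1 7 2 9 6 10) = [5, 7, 9, 11, 3, 1, 13, 2, 10, 6, 0, 4, 12, 8] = (0 5 1 7 2 9 6 13 8 10)(3 11 4)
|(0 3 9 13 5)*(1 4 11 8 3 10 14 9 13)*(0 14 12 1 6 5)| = 36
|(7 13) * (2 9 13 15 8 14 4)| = |(2 9 13 7 15 8 14 4)| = 8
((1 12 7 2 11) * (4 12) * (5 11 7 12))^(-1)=((12)(1 4 5 11)(2 7))^(-1)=(12)(1 11 5 4)(2 7)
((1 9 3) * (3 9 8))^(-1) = (9)(1 3 8) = ((9)(1 8 3))^(-1)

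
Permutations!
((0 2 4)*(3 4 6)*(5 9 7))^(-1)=(0 4 3 6 2)(5 7 9)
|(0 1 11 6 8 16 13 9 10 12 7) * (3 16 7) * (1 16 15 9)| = |(0 16 13 1 11 6 8 7)(3 15 9 10 12)| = 40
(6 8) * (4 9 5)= (4 9 5)(6 8)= [0, 1, 2, 3, 9, 4, 8, 7, 6, 5]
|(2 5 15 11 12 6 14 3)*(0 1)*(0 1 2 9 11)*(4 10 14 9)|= |(0 2 5 15)(3 4 10 14)(6 9 11 12)|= 4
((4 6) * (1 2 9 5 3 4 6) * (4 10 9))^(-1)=(1 4 2)(3 5 9 10)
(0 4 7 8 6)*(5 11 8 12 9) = [4, 1, 2, 3, 7, 11, 0, 12, 6, 5, 10, 8, 9] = (0 4 7 12 9 5 11 8 6)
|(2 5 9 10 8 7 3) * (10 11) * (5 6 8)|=20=|(2 6 8 7 3)(5 9 11 10)|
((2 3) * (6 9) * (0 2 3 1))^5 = ((0 2 1)(6 9))^5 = (0 1 2)(6 9)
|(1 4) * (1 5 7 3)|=5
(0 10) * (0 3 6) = (0 10 3 6) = [10, 1, 2, 6, 4, 5, 0, 7, 8, 9, 3]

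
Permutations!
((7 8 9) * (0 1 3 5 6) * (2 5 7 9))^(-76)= (9)(0 8)(1 2)(3 5)(6 7)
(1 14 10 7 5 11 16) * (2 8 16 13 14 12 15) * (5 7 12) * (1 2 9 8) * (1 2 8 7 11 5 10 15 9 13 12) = (1 10)(7 11 12 9)(8 16)(13 14 15) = [0, 10, 2, 3, 4, 5, 6, 11, 16, 7, 1, 12, 9, 14, 15, 13, 8]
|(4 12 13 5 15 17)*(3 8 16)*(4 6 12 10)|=|(3 8 16)(4 10)(5 15 17 6 12 13)|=6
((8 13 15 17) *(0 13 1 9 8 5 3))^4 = (0 5 15)(1 9 8)(3 17 13)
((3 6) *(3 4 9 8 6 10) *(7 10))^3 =(10)(4 6 8 9)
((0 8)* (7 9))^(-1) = ((0 8)(7 9))^(-1) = (0 8)(7 9)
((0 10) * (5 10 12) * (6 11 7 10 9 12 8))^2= ((0 8 6 11 7 10)(5 9 12))^2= (0 6 7)(5 12 9)(8 11 10)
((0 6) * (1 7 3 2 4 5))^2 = (1 3 4)(2 5 7) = ((0 6)(1 7 3 2 4 5))^2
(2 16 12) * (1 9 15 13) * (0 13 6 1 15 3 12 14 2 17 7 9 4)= (0 13 15 6 1 4)(2 16 14)(3 12 17 7 9)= [13, 4, 16, 12, 0, 5, 1, 9, 8, 3, 10, 11, 17, 15, 2, 6, 14, 7]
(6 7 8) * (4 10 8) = (4 10 8 6 7) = [0, 1, 2, 3, 10, 5, 7, 4, 6, 9, 8]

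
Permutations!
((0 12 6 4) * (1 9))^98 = ((0 12 6 4)(1 9))^98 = (0 6)(4 12)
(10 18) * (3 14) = [0, 1, 2, 14, 4, 5, 6, 7, 8, 9, 18, 11, 12, 13, 3, 15, 16, 17, 10] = (3 14)(10 18)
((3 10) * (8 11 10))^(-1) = (3 10 11 8)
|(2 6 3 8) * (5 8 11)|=|(2 6 3 11 5 8)|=6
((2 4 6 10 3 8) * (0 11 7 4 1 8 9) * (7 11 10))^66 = (11)(0 3)(9 10)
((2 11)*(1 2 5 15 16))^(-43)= ((1 2 11 5 15 16))^(-43)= (1 16 15 5 11 2)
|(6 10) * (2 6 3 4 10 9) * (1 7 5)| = 3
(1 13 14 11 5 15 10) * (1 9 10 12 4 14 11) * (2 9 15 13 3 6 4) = (1 3 6 4 14)(2 9 10 15 12)(5 13 11) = [0, 3, 9, 6, 14, 13, 4, 7, 8, 10, 15, 5, 2, 11, 1, 12]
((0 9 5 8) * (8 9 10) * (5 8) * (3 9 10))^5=((0 3 9 8)(5 10))^5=(0 3 9 8)(5 10)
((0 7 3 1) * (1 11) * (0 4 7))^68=(1 3 4 11 7)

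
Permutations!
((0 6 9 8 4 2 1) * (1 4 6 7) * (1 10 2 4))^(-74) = ((0 7 10 2 1)(6 9 8))^(-74) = (0 7 10 2 1)(6 9 8)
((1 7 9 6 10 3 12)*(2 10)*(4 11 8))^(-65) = ((1 7 9 6 2 10 3 12)(4 11 8))^(-65) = (1 12 3 10 2 6 9 7)(4 11 8)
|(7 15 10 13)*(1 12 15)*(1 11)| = 7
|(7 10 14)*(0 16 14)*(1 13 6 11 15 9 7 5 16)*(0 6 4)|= |(0 1 13 4)(5 16 14)(6 11 15 9 7 10)|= 12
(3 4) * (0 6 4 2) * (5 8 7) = (0 6 4 3 2)(5 8 7) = [6, 1, 0, 2, 3, 8, 4, 5, 7]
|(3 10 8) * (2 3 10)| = 2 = |(2 3)(8 10)|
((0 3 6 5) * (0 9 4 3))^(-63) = ((3 6 5 9 4))^(-63) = (3 5 4 6 9)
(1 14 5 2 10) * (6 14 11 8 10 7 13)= [0, 11, 7, 3, 4, 2, 14, 13, 10, 9, 1, 8, 12, 6, 5]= (1 11 8 10)(2 7 13 6 14 5)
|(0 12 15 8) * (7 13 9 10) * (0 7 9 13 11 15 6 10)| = |(0 12 6 10 9)(7 11 15 8)| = 20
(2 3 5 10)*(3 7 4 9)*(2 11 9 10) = (2 7 4 10 11 9 3 5) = [0, 1, 7, 5, 10, 2, 6, 4, 8, 3, 11, 9]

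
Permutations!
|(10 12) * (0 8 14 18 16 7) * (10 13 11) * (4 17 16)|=8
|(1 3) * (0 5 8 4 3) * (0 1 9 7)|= 7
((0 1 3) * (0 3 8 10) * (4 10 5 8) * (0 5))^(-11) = ((0 1 4 10 5 8))^(-11) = (0 1 4 10 5 8)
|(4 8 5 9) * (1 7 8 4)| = |(1 7 8 5 9)| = 5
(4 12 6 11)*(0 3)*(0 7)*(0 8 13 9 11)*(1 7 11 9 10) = (0 3 11 4 12 6)(1 7 8 13 10) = [3, 7, 2, 11, 12, 5, 0, 8, 13, 9, 1, 4, 6, 10]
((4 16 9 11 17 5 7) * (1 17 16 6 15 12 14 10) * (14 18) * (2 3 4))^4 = (1 2 15 10 7 6 14 5 4 18 17 3 12)(9 11 16) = ((1 17 5 7 2 3 4 6 15 12 18 14 10)(9 11 16))^4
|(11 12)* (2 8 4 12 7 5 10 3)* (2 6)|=10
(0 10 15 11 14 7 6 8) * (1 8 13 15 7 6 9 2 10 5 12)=(0 5 12 1 8)(2 10 7 9)(6 13 15 11 14)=[5, 8, 10, 3, 4, 12, 13, 9, 0, 2, 7, 14, 1, 15, 6, 11]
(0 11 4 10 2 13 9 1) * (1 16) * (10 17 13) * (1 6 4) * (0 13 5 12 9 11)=(1 13 11)(2 10)(4 17 5 12 9 16 6)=[0, 13, 10, 3, 17, 12, 4, 7, 8, 16, 2, 1, 9, 11, 14, 15, 6, 5]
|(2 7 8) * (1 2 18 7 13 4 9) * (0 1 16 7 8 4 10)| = |(0 1 2 13 10)(4 9 16 7)(8 18)| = 20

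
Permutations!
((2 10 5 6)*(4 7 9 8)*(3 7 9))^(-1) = (2 6 5 10)(3 7)(4 8 9)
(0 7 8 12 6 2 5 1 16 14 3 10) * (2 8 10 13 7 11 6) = (0 11 6 8 12 2 5 1 16 14 3 13 7 10) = [11, 16, 5, 13, 4, 1, 8, 10, 12, 9, 0, 6, 2, 7, 3, 15, 14]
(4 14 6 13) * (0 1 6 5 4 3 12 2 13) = (0 1 6)(2 13 3 12)(4 14 5) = [1, 6, 13, 12, 14, 4, 0, 7, 8, 9, 10, 11, 2, 3, 5]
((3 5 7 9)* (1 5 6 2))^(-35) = (9)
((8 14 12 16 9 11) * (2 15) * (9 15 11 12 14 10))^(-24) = ((2 11 8 10 9 12 16 15))^(-24) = (16)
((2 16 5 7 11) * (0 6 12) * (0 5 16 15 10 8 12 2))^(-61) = ((16)(0 6 2 15 10 8 12 5 7 11))^(-61) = (16)(0 11 7 5 12 8 10 15 2 6)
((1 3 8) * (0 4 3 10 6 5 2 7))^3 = ((0 4 3 8 1 10 6 5 2 7))^3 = (0 8 6 7 3 10 2 4 1 5)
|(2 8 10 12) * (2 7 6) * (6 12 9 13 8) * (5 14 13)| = 6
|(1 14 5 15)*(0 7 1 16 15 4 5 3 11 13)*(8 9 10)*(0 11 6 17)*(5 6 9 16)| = |(0 7 1 14 3 9 10 8 16 15 5 4 6 17)(11 13)| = 14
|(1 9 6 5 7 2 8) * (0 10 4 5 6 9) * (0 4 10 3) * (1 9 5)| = |(10)(0 3)(1 4)(2 8 9 5 7)| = 10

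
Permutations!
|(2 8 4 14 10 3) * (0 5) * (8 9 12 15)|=18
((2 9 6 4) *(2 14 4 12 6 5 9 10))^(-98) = (14)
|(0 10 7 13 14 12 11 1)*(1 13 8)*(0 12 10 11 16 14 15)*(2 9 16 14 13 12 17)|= 14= |(0 11 12 14 10 7 8 1 17 2 9 16 13 15)|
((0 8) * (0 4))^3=(8)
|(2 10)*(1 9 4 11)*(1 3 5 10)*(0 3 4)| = 14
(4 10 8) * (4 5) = [0, 1, 2, 3, 10, 4, 6, 7, 5, 9, 8] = (4 10 8 5)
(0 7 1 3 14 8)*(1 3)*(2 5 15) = (0 7 3 14 8)(2 5 15) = [7, 1, 5, 14, 4, 15, 6, 3, 0, 9, 10, 11, 12, 13, 8, 2]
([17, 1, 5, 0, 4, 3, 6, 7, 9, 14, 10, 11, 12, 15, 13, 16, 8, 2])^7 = [2, 1, 3, 17, 4, 0, 6, 7, 9, 14, 10, 11, 12, 15, 13, 16, 8, 5]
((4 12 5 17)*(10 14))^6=(4 5)(12 17)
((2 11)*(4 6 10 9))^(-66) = (11)(4 10)(6 9)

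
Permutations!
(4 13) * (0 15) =[15, 1, 2, 3, 13, 5, 6, 7, 8, 9, 10, 11, 12, 4, 14, 0] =(0 15)(4 13)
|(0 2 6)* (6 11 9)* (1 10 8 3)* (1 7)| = 5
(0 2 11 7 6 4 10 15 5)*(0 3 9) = (0 2 11 7 6 4 10 15 5 3 9) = [2, 1, 11, 9, 10, 3, 4, 6, 8, 0, 15, 7, 12, 13, 14, 5]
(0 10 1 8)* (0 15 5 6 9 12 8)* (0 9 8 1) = (0 10)(1 9 12)(5 6 8 15) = [10, 9, 2, 3, 4, 6, 8, 7, 15, 12, 0, 11, 1, 13, 14, 5]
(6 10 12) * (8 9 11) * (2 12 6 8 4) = (2 12 8 9 11 4)(6 10) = [0, 1, 12, 3, 2, 5, 10, 7, 9, 11, 6, 4, 8]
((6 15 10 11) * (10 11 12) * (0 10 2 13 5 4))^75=(15)(0 5 2 10 4 13 12)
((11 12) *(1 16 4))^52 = (1 16 4) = ((1 16 4)(11 12))^52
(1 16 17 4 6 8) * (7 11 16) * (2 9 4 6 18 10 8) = (1 7 11 16 17 6 2 9 4 18 10 8) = [0, 7, 9, 3, 18, 5, 2, 11, 1, 4, 8, 16, 12, 13, 14, 15, 17, 6, 10]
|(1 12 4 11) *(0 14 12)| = 6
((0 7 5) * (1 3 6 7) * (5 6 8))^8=((0 1 3 8 5)(6 7))^8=(0 8 1 5 3)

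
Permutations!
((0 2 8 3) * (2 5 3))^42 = ((0 5 3)(2 8))^42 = (8)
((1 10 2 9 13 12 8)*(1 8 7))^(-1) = (1 7 12 13 9 2 10)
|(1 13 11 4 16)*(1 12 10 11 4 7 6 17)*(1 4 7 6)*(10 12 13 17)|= |(1 17 4 16 13 7)(6 10 11)|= 6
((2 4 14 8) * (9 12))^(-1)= (2 8 14 4)(9 12)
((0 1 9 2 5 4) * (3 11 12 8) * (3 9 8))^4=(0 2 1 5 8 4 9)(3 11 12)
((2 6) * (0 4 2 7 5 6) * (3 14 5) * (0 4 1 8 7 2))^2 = ((0 1 8 7 3 14 5 6 2 4))^2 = (0 8 3 5 2)(1 7 14 6 4)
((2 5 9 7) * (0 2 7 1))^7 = ((0 2 5 9 1))^7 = (0 5 1 2 9)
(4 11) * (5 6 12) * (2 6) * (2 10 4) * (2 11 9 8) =[0, 1, 6, 3, 9, 10, 12, 7, 2, 8, 4, 11, 5] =(2 6 12 5 10 4 9 8)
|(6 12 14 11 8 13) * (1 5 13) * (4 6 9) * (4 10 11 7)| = |(1 5 13 9 10 11 8)(4 6 12 14 7)| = 35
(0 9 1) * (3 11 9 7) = (0 7 3 11 9 1) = [7, 0, 2, 11, 4, 5, 6, 3, 8, 1, 10, 9]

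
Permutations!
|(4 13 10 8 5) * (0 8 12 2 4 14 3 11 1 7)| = 40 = |(0 8 5 14 3 11 1 7)(2 4 13 10 12)|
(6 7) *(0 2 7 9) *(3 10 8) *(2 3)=(0 3 10 8 2 7 6 9)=[3, 1, 7, 10, 4, 5, 9, 6, 2, 0, 8]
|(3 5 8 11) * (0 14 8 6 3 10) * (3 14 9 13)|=10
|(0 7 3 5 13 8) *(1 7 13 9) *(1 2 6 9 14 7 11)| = 12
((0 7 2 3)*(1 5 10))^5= (0 7 2 3)(1 10 5)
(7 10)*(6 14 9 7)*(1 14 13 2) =(1 14 9 7 10 6 13 2) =[0, 14, 1, 3, 4, 5, 13, 10, 8, 7, 6, 11, 12, 2, 9]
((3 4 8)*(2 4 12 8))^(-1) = ((2 4)(3 12 8))^(-1) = (2 4)(3 8 12)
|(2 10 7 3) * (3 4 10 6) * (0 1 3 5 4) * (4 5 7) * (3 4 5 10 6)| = 10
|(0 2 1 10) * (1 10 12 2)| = 5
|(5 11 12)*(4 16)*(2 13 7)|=6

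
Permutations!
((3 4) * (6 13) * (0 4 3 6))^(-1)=((0 4 6 13))^(-1)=(0 13 6 4)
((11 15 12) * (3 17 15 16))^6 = (17)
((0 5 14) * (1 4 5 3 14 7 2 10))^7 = ((0 3 14)(1 4 5 7 2 10))^7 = (0 3 14)(1 4 5 7 2 10)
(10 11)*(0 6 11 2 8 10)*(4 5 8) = (0 6 11)(2 4 5 8 10) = [6, 1, 4, 3, 5, 8, 11, 7, 10, 9, 2, 0]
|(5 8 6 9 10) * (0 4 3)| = |(0 4 3)(5 8 6 9 10)| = 15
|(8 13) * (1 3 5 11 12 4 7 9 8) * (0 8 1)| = |(0 8 13)(1 3 5 11 12 4 7 9)| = 24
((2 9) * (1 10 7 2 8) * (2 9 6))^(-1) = ((1 10 7 9 8)(2 6))^(-1) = (1 8 9 7 10)(2 6)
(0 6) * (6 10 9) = (0 10 9 6) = [10, 1, 2, 3, 4, 5, 0, 7, 8, 6, 9]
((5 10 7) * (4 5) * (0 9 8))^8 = (10)(0 8 9)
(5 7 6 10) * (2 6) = (2 6 10 5 7) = [0, 1, 6, 3, 4, 7, 10, 2, 8, 9, 5]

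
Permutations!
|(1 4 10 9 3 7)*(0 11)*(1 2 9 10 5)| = 12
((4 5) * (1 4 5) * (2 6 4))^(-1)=((1 2 6 4))^(-1)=(1 4 6 2)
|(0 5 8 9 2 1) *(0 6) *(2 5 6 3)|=|(0 6)(1 3 2)(5 8 9)|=6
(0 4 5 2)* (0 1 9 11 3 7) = (0 4 5 2 1 9 11 3 7) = [4, 9, 1, 7, 5, 2, 6, 0, 8, 11, 10, 3]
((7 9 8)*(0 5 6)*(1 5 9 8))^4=(0 6 5 1 9)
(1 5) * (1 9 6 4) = (1 5 9 6 4) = [0, 5, 2, 3, 1, 9, 4, 7, 8, 6]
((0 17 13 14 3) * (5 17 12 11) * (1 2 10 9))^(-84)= ((0 12 11 5 17 13 14 3)(1 2 10 9))^(-84)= (0 17)(3 5)(11 14)(12 13)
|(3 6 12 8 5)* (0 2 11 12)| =|(0 2 11 12 8 5 3 6)| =8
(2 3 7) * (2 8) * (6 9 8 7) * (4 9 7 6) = (2 3 4 9 8)(6 7) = [0, 1, 3, 4, 9, 5, 7, 6, 2, 8]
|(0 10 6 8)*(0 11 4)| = |(0 10 6 8 11 4)| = 6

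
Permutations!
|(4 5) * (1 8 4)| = |(1 8 4 5)| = 4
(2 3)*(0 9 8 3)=(0 9 8 3 2)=[9, 1, 0, 2, 4, 5, 6, 7, 3, 8]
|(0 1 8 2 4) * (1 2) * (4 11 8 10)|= |(0 2 11 8 1 10 4)|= 7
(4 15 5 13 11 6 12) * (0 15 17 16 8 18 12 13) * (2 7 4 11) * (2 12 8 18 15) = (0 2 7 4 17 16 18 8 15 5)(6 13 12 11) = [2, 1, 7, 3, 17, 0, 13, 4, 15, 9, 10, 6, 11, 12, 14, 5, 18, 16, 8]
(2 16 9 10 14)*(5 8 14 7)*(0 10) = (0 10 7 5 8 14 2 16 9) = [10, 1, 16, 3, 4, 8, 6, 5, 14, 0, 7, 11, 12, 13, 2, 15, 9]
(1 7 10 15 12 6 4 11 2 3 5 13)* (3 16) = [0, 7, 16, 5, 11, 13, 4, 10, 8, 9, 15, 2, 6, 1, 14, 12, 3] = (1 7 10 15 12 6 4 11 2 16 3 5 13)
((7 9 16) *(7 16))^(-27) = ((16)(7 9))^(-27) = (16)(7 9)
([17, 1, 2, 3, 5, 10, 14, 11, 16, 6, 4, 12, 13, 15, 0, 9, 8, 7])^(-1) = (0 14 6 9 15 13 12 11 7 17)(4 10 5)(8 16)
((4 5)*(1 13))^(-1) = ((1 13)(4 5))^(-1) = (1 13)(4 5)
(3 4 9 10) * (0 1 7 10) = (0 1 7 10 3 4 9) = [1, 7, 2, 4, 9, 5, 6, 10, 8, 0, 3]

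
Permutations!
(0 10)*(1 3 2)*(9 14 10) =(0 9 14 10)(1 3 2) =[9, 3, 1, 2, 4, 5, 6, 7, 8, 14, 0, 11, 12, 13, 10]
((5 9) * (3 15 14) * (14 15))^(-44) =(15)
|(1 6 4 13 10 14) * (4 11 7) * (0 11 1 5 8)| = 18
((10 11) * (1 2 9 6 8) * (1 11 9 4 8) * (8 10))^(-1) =((1 2 4 10 9 6)(8 11))^(-1) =(1 6 9 10 4 2)(8 11)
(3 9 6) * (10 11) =[0, 1, 2, 9, 4, 5, 3, 7, 8, 6, 11, 10] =(3 9 6)(10 11)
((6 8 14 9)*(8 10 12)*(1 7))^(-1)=(1 7)(6 9 14 8 12 10)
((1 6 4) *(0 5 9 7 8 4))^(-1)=(0 6 1 4 8 7 9 5)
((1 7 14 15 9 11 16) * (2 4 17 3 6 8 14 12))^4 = (1 4 8 11 12 3 15)(2 6 9 7 17 14 16)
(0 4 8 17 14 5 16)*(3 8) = [4, 1, 2, 8, 3, 16, 6, 7, 17, 9, 10, 11, 12, 13, 5, 15, 0, 14] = (0 4 3 8 17 14 5 16)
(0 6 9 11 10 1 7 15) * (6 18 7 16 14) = [18, 16, 2, 3, 4, 5, 9, 15, 8, 11, 1, 10, 12, 13, 6, 0, 14, 17, 7] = (0 18 7 15)(1 16 14 6 9 11 10)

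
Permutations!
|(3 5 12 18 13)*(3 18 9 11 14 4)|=|(3 5 12 9 11 14 4)(13 18)|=14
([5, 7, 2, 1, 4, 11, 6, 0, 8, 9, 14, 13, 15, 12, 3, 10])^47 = (0 13 10 1 5 12 14 7 11 15 3)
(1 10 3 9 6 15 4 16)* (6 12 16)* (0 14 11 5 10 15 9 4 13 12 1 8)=[14, 15, 2, 4, 6, 10, 9, 7, 0, 1, 3, 5, 16, 12, 11, 13, 8]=(0 14 11 5 10 3 4 6 9 1 15 13 12 16 8)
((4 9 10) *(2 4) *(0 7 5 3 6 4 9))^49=(0 7 5 3 6 4)(2 9 10)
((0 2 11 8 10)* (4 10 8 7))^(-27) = (0 7)(2 4)(10 11)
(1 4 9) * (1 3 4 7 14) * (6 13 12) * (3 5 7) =(1 3 4 9 5 7 14)(6 13 12) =[0, 3, 2, 4, 9, 7, 13, 14, 8, 5, 10, 11, 6, 12, 1]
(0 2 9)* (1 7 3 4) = [2, 7, 9, 4, 1, 5, 6, 3, 8, 0] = (0 2 9)(1 7 3 4)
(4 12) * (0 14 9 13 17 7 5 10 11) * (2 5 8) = (0 14 9 13 17 7 8 2 5 10 11)(4 12) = [14, 1, 5, 3, 12, 10, 6, 8, 2, 13, 11, 0, 4, 17, 9, 15, 16, 7]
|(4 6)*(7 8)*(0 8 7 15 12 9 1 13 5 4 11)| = |(0 8 15 12 9 1 13 5 4 6 11)| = 11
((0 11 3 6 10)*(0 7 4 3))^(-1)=((0 11)(3 6 10 7 4))^(-1)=(0 11)(3 4 7 10 6)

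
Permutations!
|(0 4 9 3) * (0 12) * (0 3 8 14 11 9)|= |(0 4)(3 12)(8 14 11 9)|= 4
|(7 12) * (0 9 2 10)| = |(0 9 2 10)(7 12)| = 4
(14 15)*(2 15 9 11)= [0, 1, 15, 3, 4, 5, 6, 7, 8, 11, 10, 2, 12, 13, 9, 14]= (2 15 14 9 11)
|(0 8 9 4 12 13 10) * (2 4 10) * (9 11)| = 20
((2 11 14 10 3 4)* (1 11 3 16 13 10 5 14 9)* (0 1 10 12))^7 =(0 12 13 16 10 9 11 1)(2 3 4)(5 14)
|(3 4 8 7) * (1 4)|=5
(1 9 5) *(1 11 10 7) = (1 9 5 11 10 7) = [0, 9, 2, 3, 4, 11, 6, 1, 8, 5, 7, 10]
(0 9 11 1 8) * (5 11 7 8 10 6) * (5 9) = (0 5 11 1 10 6 9 7 8) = [5, 10, 2, 3, 4, 11, 9, 8, 0, 7, 6, 1]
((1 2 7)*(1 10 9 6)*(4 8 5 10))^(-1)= (1 6 9 10 5 8 4 7 2)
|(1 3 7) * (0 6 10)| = 3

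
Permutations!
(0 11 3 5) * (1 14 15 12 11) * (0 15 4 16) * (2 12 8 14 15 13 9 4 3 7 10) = (0 1 15 8 14 3 5 13 9 4 16)(2 12 11 7 10) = [1, 15, 12, 5, 16, 13, 6, 10, 14, 4, 2, 7, 11, 9, 3, 8, 0]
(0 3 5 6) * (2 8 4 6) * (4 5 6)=[3, 1, 8, 6, 4, 2, 0, 7, 5]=(0 3 6)(2 8 5)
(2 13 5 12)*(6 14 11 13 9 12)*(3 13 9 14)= [0, 1, 14, 13, 4, 6, 3, 7, 8, 12, 10, 9, 2, 5, 11]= (2 14 11 9 12)(3 13 5 6)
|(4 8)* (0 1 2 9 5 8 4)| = |(0 1 2 9 5 8)| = 6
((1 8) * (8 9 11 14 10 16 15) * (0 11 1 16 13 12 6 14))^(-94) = ((0 11)(1 9)(6 14 10 13 12)(8 16 15))^(-94) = (6 14 10 13 12)(8 15 16)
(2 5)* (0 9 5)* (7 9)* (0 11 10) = (0 7 9 5 2 11 10) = [7, 1, 11, 3, 4, 2, 6, 9, 8, 5, 0, 10]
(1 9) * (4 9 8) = (1 8 4 9) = [0, 8, 2, 3, 9, 5, 6, 7, 4, 1]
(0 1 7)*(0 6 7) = (0 1)(6 7) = [1, 0, 2, 3, 4, 5, 7, 6]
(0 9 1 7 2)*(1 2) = (0 9 2)(1 7) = [9, 7, 0, 3, 4, 5, 6, 1, 8, 2]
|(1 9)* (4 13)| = |(1 9)(4 13)| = 2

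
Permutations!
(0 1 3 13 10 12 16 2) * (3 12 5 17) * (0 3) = (0 1 12 16 2 3 13 10 5 17) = [1, 12, 3, 13, 4, 17, 6, 7, 8, 9, 5, 11, 16, 10, 14, 15, 2, 0]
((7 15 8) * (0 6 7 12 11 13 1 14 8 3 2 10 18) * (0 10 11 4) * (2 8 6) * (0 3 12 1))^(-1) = (0 13 11 2)(1 8 3 4 12 15 7 6 14)(10 18)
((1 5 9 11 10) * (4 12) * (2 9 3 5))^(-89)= (1 2 9 11 10)(3 5)(4 12)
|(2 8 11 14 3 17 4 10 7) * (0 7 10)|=9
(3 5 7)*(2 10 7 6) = (2 10 7 3 5 6) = [0, 1, 10, 5, 4, 6, 2, 3, 8, 9, 7]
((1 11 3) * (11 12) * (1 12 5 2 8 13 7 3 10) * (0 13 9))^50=((0 13 7 3 12 11 10 1 5 2 8 9))^50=(0 7 12 10 5 8)(1 2 9 13 3 11)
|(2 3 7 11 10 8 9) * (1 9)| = 8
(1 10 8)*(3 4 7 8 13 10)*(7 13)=(1 3 4 13 10 7 8)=[0, 3, 2, 4, 13, 5, 6, 8, 1, 9, 7, 11, 12, 10]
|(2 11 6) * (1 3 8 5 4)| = |(1 3 8 5 4)(2 11 6)| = 15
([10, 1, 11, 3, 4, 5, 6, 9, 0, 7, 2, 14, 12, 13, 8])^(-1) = [8, 1, 10, 3, 4, 5, 6, 9, 14, 7, 0, 2, 12, 13, 11]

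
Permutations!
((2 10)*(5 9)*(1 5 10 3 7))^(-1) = ((1 5 9 10 2 3 7))^(-1) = (1 7 3 2 10 9 5)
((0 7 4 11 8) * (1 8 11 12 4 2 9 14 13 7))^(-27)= ((0 1 8)(2 9 14 13 7)(4 12))^(-27)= (2 13 9 7 14)(4 12)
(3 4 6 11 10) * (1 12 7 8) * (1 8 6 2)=(1 12 7 6 11 10 3 4 2)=[0, 12, 1, 4, 2, 5, 11, 6, 8, 9, 3, 10, 7]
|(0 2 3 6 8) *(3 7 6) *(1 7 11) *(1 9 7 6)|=8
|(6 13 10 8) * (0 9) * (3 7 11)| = 12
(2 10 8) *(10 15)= (2 15 10 8)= [0, 1, 15, 3, 4, 5, 6, 7, 2, 9, 8, 11, 12, 13, 14, 10]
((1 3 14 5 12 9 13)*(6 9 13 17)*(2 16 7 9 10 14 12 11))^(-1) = ((1 3 12 13)(2 16 7 9 17 6 10 14 5 11))^(-1) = (1 13 12 3)(2 11 5 14 10 6 17 9 7 16)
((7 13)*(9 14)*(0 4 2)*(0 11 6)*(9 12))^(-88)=(0 2 6 4 11)(9 12 14)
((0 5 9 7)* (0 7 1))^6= (0 9)(1 5)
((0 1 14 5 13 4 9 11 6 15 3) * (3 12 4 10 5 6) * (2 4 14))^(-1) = ((0 1 2 4 9 11 3)(5 13 10)(6 15 12 14))^(-1) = (0 3 11 9 4 2 1)(5 10 13)(6 14 12 15)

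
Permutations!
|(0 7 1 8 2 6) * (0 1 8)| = 6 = |(0 7 8 2 6 1)|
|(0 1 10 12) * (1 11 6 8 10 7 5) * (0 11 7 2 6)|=|(0 7 5 1 2 6 8 10 12 11)|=10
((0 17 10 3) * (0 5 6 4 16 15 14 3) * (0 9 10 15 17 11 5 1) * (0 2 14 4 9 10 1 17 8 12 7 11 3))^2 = ((0 3 17 15 4 16 8 12 7 11 5 6 9 1 2 14))^2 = (0 17 4 8 7 5 9 2)(1 14 3 15 16 12 11 6)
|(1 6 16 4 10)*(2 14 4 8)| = |(1 6 16 8 2 14 4 10)| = 8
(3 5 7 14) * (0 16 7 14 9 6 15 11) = (0 16 7 9 6 15 11)(3 5 14) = [16, 1, 2, 5, 4, 14, 15, 9, 8, 6, 10, 0, 12, 13, 3, 11, 7]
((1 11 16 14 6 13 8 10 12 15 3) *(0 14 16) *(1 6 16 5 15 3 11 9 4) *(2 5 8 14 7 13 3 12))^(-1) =((0 7 13 14 16 8 10 2 5 15 11)(1 9 4)(3 6))^(-1) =(0 11 15 5 2 10 8 16 14 13 7)(1 4 9)(3 6)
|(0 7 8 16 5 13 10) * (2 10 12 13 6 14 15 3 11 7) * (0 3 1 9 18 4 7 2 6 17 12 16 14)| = 40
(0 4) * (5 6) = (0 4)(5 6) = [4, 1, 2, 3, 0, 6, 5]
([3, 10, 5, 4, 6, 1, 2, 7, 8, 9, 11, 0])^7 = (0 10 5 6 3 11 1 2 4)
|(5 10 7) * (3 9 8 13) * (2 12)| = |(2 12)(3 9 8 13)(5 10 7)| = 12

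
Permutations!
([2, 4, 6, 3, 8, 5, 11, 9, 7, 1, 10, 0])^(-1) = [11, 9, 0, 3, 1, 5, 2, 8, 4, 7, 10, 6]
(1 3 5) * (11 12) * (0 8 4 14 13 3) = (0 8 4 14 13 3 5 1)(11 12) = [8, 0, 2, 5, 14, 1, 6, 7, 4, 9, 10, 12, 11, 3, 13]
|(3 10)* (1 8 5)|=|(1 8 5)(3 10)|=6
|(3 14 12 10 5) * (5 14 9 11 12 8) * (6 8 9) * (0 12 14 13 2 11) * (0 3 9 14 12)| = 5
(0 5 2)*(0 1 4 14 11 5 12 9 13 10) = (0 12 9 13 10)(1 4 14 11 5 2) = [12, 4, 1, 3, 14, 2, 6, 7, 8, 13, 0, 5, 9, 10, 11]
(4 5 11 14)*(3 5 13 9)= [0, 1, 2, 5, 13, 11, 6, 7, 8, 3, 10, 14, 12, 9, 4]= (3 5 11 14 4 13 9)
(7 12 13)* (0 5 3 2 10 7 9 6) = (0 5 3 2 10 7 12 13 9 6) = [5, 1, 10, 2, 4, 3, 0, 12, 8, 6, 7, 11, 13, 9]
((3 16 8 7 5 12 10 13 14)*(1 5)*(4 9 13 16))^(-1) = ((1 5 12 10 16 8 7)(3 4 9 13 14))^(-1) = (1 7 8 16 10 12 5)(3 14 13 9 4)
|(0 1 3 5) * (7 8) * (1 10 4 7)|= 8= |(0 10 4 7 8 1 3 5)|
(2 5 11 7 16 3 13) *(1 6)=[0, 6, 5, 13, 4, 11, 1, 16, 8, 9, 10, 7, 12, 2, 14, 15, 3]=(1 6)(2 5 11 7 16 3 13)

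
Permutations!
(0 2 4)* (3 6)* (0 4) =(0 2)(3 6) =[2, 1, 0, 6, 4, 5, 3]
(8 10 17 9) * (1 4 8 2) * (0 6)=(0 6)(1 4 8 10 17 9 2)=[6, 4, 1, 3, 8, 5, 0, 7, 10, 2, 17, 11, 12, 13, 14, 15, 16, 9]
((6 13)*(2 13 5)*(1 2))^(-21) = (1 5 6 13 2)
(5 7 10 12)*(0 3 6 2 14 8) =(0 3 6 2 14 8)(5 7 10 12) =[3, 1, 14, 6, 4, 7, 2, 10, 0, 9, 12, 11, 5, 13, 8]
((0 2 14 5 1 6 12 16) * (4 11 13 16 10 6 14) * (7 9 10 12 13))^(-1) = ((0 2 4 11 7 9 10 6 13 16)(1 14 5))^(-1) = (0 16 13 6 10 9 7 11 4 2)(1 5 14)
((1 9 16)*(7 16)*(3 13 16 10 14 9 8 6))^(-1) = ((1 8 6 3 13 16)(7 10 14 9))^(-1) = (1 16 13 3 6 8)(7 9 14 10)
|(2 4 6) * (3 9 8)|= |(2 4 6)(3 9 8)|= 3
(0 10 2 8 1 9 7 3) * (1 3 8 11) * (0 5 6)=(0 10 2 11 1 9 7 8 3 5 6)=[10, 9, 11, 5, 4, 6, 0, 8, 3, 7, 2, 1]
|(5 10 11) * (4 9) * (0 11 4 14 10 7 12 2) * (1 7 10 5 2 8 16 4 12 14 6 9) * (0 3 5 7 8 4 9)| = 26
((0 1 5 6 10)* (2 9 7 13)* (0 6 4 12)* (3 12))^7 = ((0 1 5 4 3 12)(2 9 7 13)(6 10))^7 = (0 1 5 4 3 12)(2 13 7 9)(6 10)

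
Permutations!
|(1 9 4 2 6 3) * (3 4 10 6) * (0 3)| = 8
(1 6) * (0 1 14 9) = (0 1 6 14 9) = [1, 6, 2, 3, 4, 5, 14, 7, 8, 0, 10, 11, 12, 13, 9]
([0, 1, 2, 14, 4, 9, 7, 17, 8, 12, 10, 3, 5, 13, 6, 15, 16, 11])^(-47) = [0, 1, 2, 14, 4, 9, 7, 17, 8, 12, 10, 3, 5, 13, 6, 15, 16, 11]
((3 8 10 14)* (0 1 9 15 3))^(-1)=(0 14 10 8 3 15 9 1)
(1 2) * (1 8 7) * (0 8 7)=(0 8)(1 2 7)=[8, 2, 7, 3, 4, 5, 6, 1, 0]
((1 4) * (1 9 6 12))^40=(12)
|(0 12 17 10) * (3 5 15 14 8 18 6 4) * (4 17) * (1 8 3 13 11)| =44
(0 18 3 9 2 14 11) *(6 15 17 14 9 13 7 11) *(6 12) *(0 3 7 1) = (0 18 7 11 3 13 1)(2 9)(6 15 17 14 12) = [18, 0, 9, 13, 4, 5, 15, 11, 8, 2, 10, 3, 6, 1, 12, 17, 16, 14, 7]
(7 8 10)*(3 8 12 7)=[0, 1, 2, 8, 4, 5, 6, 12, 10, 9, 3, 11, 7]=(3 8 10)(7 12)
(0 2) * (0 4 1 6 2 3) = (0 3)(1 6 2 4) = [3, 6, 4, 0, 1, 5, 2]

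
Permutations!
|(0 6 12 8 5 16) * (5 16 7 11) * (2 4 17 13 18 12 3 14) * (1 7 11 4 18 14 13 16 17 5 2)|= |(0 6 3 13 14 1 7 4 5 11 2 18 12 8 17 16)|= 16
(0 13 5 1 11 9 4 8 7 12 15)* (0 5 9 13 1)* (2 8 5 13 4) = (0 1 11 4 5)(2 8 7 12 15 13 9) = [1, 11, 8, 3, 5, 0, 6, 12, 7, 2, 10, 4, 15, 9, 14, 13]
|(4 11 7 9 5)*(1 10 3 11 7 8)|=20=|(1 10 3 11 8)(4 7 9 5)|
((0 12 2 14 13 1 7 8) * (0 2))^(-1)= (0 12)(1 13 14 2 8 7)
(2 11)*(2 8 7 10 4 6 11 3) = [0, 1, 3, 2, 6, 5, 11, 10, 7, 9, 4, 8] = (2 3)(4 6 11 8 7 10)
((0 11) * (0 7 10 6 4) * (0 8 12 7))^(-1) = ((0 11)(4 8 12 7 10 6))^(-1) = (0 11)(4 6 10 7 12 8)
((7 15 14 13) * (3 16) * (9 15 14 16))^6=((3 9 15 16)(7 14 13))^6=(3 15)(9 16)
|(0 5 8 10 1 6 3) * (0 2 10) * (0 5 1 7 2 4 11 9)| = 42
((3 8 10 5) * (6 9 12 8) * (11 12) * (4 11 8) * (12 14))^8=((3 6 9 8 10 5)(4 11 14 12))^8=(14)(3 9 10)(5 6 8)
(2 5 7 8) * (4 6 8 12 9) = (2 5 7 12 9 4 6 8) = [0, 1, 5, 3, 6, 7, 8, 12, 2, 4, 10, 11, 9]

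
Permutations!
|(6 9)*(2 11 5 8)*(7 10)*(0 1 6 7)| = 12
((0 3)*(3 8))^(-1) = ((0 8 3))^(-1) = (0 3 8)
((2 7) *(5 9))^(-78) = (9) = ((2 7)(5 9))^(-78)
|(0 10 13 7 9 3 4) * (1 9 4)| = |(0 10 13 7 4)(1 9 3)| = 15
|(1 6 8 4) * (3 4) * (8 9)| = 6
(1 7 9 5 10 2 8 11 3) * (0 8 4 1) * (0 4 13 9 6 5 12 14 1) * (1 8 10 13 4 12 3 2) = [10, 7, 4, 12, 0, 13, 5, 6, 11, 3, 1, 2, 14, 9, 8] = (0 10 1 7 6 5 13 9 3 12 14 8 11 2 4)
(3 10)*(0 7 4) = (0 7 4)(3 10) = [7, 1, 2, 10, 0, 5, 6, 4, 8, 9, 3]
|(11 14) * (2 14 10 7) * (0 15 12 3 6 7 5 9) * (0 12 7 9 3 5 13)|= |(0 15 7 2 14 11 10 13)(3 6 9 12 5)|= 40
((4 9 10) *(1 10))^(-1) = (1 9 4 10)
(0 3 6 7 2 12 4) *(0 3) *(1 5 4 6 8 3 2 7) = (1 5 4 2 12 6)(3 8) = [0, 5, 12, 8, 2, 4, 1, 7, 3, 9, 10, 11, 6]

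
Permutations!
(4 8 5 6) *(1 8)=(1 8 5 6 4)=[0, 8, 2, 3, 1, 6, 4, 7, 5]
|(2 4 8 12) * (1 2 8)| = |(1 2 4)(8 12)| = 6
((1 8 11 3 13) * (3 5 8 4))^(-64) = ((1 4 3 13)(5 8 11))^(-64) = (13)(5 11 8)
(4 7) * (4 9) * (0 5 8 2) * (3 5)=(0 3 5 8 2)(4 7 9)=[3, 1, 0, 5, 7, 8, 6, 9, 2, 4]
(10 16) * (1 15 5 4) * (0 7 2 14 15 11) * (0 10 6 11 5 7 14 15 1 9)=(0 14 1 5 4 9)(2 15 7)(6 11 10 16)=[14, 5, 15, 3, 9, 4, 11, 2, 8, 0, 16, 10, 12, 13, 1, 7, 6]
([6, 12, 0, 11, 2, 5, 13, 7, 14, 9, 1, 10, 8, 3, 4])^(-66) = [1, 0, 10, 14, 11, 5, 12, 7, 13, 9, 2, 4, 6, 8, 3]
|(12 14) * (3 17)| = 2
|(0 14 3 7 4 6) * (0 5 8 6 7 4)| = 15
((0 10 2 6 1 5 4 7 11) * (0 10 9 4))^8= (0 1 2 11 4)(5 6 10 7 9)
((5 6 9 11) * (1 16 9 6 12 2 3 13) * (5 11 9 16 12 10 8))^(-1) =((16)(1 12 2 3 13)(5 10 8))^(-1) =(16)(1 13 3 2 12)(5 8 10)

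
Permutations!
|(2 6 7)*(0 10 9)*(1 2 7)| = |(0 10 9)(1 2 6)| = 3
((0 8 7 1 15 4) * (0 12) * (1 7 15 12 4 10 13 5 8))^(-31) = ((0 1 12)(5 8 15 10 13))^(-31) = (0 12 1)(5 13 10 15 8)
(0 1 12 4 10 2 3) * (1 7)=(0 7 1 12 4 10 2 3)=[7, 12, 3, 0, 10, 5, 6, 1, 8, 9, 2, 11, 4]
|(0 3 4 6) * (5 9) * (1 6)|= 10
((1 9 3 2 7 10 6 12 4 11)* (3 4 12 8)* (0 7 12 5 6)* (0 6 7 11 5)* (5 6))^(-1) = (0 12 2 3 8 6 4 9 1 11)(5 10 7)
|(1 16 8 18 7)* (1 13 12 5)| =8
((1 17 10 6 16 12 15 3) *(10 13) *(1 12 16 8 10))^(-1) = (1 13 17)(3 15 12)(6 10 8)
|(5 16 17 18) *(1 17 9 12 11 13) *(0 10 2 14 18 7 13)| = 20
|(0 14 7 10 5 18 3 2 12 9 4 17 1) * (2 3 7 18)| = 12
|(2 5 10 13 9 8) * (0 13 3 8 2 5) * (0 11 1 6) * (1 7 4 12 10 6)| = 13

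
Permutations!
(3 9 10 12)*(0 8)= [8, 1, 2, 9, 4, 5, 6, 7, 0, 10, 12, 11, 3]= (0 8)(3 9 10 12)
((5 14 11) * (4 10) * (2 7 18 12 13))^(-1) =(2 13 12 18 7)(4 10)(5 11 14)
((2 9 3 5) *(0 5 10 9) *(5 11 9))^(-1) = (0 2 5 10 3 9 11)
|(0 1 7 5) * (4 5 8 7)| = |(0 1 4 5)(7 8)| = 4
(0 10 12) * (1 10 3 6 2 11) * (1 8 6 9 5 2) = (0 3 9 5 2 11 8 6 1 10 12) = [3, 10, 11, 9, 4, 2, 1, 7, 6, 5, 12, 8, 0]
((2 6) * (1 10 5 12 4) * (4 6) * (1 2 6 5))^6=(12)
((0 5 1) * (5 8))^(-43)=(0 8 5 1)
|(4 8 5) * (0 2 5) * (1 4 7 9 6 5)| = |(0 2 1 4 8)(5 7 9 6)| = 20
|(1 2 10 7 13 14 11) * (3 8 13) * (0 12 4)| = 9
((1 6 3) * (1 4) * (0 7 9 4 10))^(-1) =((0 7 9 4 1 6 3 10))^(-1) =(0 10 3 6 1 4 9 7)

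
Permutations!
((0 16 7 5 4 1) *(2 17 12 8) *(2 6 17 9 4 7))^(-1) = (0 1 4 9 2 16)(5 7)(6 8 12 17)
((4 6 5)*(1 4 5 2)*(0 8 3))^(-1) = (0 3 8)(1 2 6 4)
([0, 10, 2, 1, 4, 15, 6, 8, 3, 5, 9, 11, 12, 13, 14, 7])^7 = [0, 3, 2, 8, 4, 9, 6, 15, 7, 10, 1, 11, 12, 13, 14, 5]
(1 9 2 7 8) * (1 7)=(1 9 2)(7 8)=[0, 9, 1, 3, 4, 5, 6, 8, 7, 2]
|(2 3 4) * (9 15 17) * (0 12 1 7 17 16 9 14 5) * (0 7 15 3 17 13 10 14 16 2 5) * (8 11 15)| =|(0 12 1 8 11 15 2 17 16 9 3 4 5 7 13 10 14)| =17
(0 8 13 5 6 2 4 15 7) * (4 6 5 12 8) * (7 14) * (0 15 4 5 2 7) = [5, 1, 6, 3, 4, 2, 7, 15, 13, 9, 10, 11, 8, 12, 0, 14] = (0 5 2 6 7 15 14)(8 13 12)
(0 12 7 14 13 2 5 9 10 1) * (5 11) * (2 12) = (0 2 11 5 9 10 1)(7 14 13 12) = [2, 0, 11, 3, 4, 9, 6, 14, 8, 10, 1, 5, 7, 12, 13]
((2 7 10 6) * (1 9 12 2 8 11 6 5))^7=(12)(6 8 11)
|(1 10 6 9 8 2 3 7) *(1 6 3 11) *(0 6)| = |(0 6 9 8 2 11 1 10 3 7)| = 10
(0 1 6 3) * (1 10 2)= (0 10 2 1 6 3)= [10, 6, 1, 0, 4, 5, 3, 7, 8, 9, 2]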